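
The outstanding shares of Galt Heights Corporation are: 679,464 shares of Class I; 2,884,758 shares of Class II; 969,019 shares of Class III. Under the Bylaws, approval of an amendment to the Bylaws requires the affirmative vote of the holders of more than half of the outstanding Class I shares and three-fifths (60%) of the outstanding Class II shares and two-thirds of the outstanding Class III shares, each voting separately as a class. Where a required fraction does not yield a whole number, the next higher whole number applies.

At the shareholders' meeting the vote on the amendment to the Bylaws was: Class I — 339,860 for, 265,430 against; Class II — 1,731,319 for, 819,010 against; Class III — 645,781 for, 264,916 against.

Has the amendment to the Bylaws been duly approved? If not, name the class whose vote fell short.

Class I: a majority of 679464 is 339733; 339,733 required, 339,860 in favor — approved.
Class II: 3/5 of 2884758 = 1730854.80, rounded up to 1730855; 1,730,855 required, 1,731,319 in favor — approved.
Class III: 2/3 of 969019 = 646012.67, rounded up to 646013; 646,013 required, 645,781 in favor — not approved.

Not approved — the Class III shares did not give the required vote.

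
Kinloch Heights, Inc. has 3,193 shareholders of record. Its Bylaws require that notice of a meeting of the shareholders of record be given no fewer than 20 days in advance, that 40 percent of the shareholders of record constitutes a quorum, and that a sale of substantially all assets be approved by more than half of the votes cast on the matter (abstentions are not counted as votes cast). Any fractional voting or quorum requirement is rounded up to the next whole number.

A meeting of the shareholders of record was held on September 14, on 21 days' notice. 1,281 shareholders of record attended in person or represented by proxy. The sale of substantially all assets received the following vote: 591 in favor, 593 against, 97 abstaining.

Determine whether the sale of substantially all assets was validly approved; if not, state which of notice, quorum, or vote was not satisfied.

Notice: 21 days given; 20 required. Satisfied.
Quorum: 40% of 3,193 = 1,277.20, rounded up to 1,278; 1,281 present. Satisfied.
Vote: requires a majority of the votes cast (1,281 − 97 abstaining = 1,184); a majority of 1184 is 593, so 593 needed; 591 in favor. Not satisfied.

Invalid — vote requirement not satisfied.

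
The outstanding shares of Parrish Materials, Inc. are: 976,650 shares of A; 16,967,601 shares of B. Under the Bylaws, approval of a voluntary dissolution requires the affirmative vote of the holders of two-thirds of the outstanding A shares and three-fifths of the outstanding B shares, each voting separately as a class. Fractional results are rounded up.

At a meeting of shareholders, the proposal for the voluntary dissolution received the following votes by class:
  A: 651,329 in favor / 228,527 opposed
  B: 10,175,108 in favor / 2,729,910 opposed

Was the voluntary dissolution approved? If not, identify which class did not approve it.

Not approved — the B shares did not give the required vote.

A: 2/3 of 976650 = 651100; 651,100 required, 651,329 in favor — approved.
B: 3/5 of 16967601 = 10180560.60, rounded up to 10180561; 10,180,561 required, 10,175,108 in favor — not approved.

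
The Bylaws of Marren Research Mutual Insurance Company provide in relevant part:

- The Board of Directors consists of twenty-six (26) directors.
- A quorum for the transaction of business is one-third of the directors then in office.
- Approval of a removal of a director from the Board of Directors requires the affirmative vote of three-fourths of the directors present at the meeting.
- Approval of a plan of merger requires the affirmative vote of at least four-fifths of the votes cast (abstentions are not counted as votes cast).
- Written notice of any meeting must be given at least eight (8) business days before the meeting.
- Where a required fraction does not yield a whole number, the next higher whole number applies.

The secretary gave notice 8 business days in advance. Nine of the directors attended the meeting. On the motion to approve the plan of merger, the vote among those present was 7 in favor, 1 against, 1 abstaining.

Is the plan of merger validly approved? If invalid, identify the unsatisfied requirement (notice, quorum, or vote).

Valid — all requirements satisfied.

Notice: 8 business days given; 8 required (8 ≥ 8). Satisfied.
Quorum: 9 present; quorum is 9. Satisfied.
Vote: the plan of merger requires four-fifths of the votes cast (9 present − 1 abstaining = 8). 4/5 of 8 = 6.40, rounded up to 7, so 7 affirmative votes are needed; 7 voted in favor. Satisfied.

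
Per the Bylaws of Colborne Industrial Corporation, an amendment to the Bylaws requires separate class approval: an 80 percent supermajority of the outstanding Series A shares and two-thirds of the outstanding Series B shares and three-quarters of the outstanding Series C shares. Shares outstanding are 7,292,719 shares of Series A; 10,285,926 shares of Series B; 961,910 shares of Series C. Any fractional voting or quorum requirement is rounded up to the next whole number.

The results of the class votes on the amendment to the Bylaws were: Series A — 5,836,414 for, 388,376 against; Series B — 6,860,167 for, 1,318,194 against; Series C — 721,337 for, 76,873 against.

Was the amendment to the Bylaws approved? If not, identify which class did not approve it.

Series A: 4/5 of 7292719 = 5834175.20, rounded up to 5834176; 5,834,176 required, 5,836,414 in favor — approved.
Series B: 2/3 of 10285926 = 6857284; 6,857,284 required, 6,860,167 in favor — approved.
Series C: 3/4 of 961910 = 721432.50, rounded up to 721433; 721,433 required, 721,337 in favor — not approved.

Not approved — the Series C shares did not give the required vote.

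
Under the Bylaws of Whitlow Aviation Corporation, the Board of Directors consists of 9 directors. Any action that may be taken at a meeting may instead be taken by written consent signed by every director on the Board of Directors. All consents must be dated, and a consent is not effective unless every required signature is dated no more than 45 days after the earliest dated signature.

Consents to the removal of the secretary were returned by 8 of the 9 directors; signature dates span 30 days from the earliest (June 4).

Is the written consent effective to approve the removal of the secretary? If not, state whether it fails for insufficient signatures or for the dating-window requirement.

Not effective — insufficient signatures.

Signatures required: every one of 9 — unanimous means all 9, so 9 needed; 8 signed. Insufficient.
Dating window: the latest signature is 30 days after the earliest; the limit is 45 days. Within the window.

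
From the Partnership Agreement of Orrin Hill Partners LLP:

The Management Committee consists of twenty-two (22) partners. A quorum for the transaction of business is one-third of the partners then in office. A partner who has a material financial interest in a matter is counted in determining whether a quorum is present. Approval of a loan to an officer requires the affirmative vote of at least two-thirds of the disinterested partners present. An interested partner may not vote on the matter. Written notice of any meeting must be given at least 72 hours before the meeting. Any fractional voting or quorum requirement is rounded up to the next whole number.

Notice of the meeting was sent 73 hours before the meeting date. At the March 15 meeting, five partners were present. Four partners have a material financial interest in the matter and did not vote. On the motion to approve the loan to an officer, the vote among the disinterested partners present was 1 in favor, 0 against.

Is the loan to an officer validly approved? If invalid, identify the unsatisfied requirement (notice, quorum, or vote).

Invalid — quorum requirement not satisfied.

Notice: 73 hours given; 72 required (73 ≥ 72). Satisfied.
Quorum: 5 present (interested partners count toward quorum); quorum is 8. Not satisfied.
Vote: the loan to an officer requires two-thirds of the disinterested partners present (5 − 4 = 1). 2/3 of 1 = 0.67, rounded up to 1, so 1 affirmative vote is needed; 1 voted in favor. Satisfied. (Moot — without a quorum no business can be validly transacted.)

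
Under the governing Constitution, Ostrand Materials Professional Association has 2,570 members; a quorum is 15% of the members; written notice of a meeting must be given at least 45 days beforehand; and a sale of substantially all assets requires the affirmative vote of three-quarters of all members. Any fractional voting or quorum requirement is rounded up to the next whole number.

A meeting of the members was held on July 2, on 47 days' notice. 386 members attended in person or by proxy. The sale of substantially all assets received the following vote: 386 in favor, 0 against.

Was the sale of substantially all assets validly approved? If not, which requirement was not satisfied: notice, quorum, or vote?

Invalid — vote requirement not satisfied.

Notice: 47 days given; 45 required. Satisfied.
Quorum: 15% of 2,570 = 385.50, rounded up to 386; 386 present. Satisfied.
Vote: requires three-fourths of all members (2,570); 3/4 of 2570 = 1927.50, rounded up to 1928, so 1,928 needed; 386 in favor. Not satisfied.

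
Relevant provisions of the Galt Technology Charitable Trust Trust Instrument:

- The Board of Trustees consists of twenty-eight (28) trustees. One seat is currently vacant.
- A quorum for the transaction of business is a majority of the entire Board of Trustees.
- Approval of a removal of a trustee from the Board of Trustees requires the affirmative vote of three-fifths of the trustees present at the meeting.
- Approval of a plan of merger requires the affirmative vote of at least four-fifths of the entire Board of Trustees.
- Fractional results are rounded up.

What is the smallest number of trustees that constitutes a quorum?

A majority of 28 is 15.

15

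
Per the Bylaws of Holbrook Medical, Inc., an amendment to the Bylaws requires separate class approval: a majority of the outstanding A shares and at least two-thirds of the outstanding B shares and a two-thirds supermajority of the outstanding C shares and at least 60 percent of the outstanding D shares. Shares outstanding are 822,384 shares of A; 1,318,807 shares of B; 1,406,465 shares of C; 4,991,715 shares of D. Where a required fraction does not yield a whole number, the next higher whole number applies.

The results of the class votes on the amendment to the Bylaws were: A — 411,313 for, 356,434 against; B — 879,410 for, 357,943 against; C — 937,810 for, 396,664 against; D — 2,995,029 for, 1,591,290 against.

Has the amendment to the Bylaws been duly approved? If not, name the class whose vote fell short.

Approved — every class gave the required vote.

A: a majority of 822384 is 411193; 411,193 required, 411,313 in favor — approved.
B: 2/3 of 1318807 = 879204.67, rounded up to 879205; 879,205 required, 879,410 in favor — approved.
C: 2/3 of 1406465 = 937643.33, rounded up to 937644; 937,644 required, 937,810 in favor — approved.
D: 3/5 of 4991715 = 2995029; 2,995,029 required, 2,995,029 in favor — approved.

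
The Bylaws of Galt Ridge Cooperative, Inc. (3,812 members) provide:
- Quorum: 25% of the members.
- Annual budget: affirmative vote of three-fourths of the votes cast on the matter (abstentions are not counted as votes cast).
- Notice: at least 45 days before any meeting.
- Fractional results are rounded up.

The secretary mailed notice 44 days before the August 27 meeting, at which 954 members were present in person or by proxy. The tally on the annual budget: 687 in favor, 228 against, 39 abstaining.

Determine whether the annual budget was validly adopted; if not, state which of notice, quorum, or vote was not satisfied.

Notice: 44 days given; 45 required. Not satisfied.
Quorum: 25% of 3,812 = 953; 954 present. Satisfied.
Vote: requires three-fourths of the votes cast (954 − 39 abstaining = 915); 3/4 of 915 = 686.25, rounded up to 687, so 687 needed; 687 in favor. Satisfied.

Invalid — notice requirement not satisfied.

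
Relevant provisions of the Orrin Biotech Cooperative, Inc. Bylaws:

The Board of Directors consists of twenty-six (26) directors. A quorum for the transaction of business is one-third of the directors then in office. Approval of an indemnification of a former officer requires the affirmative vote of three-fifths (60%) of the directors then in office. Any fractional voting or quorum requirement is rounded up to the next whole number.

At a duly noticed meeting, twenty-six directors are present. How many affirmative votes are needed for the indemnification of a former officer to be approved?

16

The indemnification of a former officer requires three-fifths of the directors then in office (26).
3/5 of 26 = 15.60, rounded up to 16.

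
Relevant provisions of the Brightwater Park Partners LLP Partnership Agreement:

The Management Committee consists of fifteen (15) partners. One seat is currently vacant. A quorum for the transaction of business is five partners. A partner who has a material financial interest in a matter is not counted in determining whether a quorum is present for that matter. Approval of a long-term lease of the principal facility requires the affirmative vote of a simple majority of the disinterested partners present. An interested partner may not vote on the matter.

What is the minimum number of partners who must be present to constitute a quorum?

5

The quorum is fixed at 5.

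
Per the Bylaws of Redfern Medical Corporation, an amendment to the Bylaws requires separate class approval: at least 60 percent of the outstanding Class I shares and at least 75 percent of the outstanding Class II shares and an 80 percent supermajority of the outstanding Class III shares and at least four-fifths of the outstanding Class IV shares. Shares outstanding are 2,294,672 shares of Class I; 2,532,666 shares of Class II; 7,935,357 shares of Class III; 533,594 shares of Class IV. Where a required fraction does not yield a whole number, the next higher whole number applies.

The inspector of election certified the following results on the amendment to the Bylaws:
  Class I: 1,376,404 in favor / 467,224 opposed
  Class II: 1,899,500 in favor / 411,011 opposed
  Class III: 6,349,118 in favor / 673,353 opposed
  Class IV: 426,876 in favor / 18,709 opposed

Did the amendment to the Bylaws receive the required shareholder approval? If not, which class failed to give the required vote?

Class I: 3/5 of 2294672 = 1376803.20, rounded up to 1376804; 1,376,804 required, 1,376,404 in favor — not approved.
Class II: 3/4 of 2532666 = 1899499.50, rounded up to 1899500; 1,899,500 required, 1,899,500 in favor — approved.
Class III: 4/5 of 7935357 = 6348285.60, rounded up to 6348286; 6,348,286 required, 6,349,118 in favor — approved.
Class IV: 4/5 of 533594 = 426875.20, rounded up to 426876; 426,876 required, 426,876 in favor — approved.

Not approved — the Class I shares did not give the required vote.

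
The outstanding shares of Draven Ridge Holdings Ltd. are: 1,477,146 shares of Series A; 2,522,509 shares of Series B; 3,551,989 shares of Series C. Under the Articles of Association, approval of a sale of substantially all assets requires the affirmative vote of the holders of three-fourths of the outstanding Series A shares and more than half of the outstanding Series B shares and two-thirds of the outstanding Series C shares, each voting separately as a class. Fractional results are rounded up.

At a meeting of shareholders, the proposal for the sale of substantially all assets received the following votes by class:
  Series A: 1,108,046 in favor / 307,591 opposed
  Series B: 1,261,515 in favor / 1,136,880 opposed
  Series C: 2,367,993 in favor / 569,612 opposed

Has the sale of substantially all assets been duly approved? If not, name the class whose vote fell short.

Approved — every class gave the required vote.

Series A: 3/4 of 1477146 = 1107859.50, rounded up to 1107860; 1,107,860 required, 1,108,046 in favor — approved.
Series B: a majority of 2522509 is 1261255; 1,261,255 required, 1,261,515 in favor — approved.
Series C: 2/3 of 3551989 = 2367992.67, rounded up to 2367993; 2,367,993 required, 2,367,993 in favor — approved.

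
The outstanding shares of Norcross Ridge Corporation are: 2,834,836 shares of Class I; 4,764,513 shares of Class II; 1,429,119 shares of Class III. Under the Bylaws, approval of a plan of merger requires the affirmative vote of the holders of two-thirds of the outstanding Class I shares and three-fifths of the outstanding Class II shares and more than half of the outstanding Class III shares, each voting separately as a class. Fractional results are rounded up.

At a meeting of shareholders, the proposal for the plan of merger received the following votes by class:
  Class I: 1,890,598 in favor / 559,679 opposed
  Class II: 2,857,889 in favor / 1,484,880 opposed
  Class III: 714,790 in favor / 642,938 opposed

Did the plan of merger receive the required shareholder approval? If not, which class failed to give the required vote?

Not approved — the Class II shares did not give the required vote.

Class I: 2/3 of 2834836 = 1889890.67, rounded up to 1889891; 1,889,891 required, 1,890,598 in favor — approved.
Class II: 3/5 of 4764513 = 2858707.80, rounded up to 2858708; 2,858,708 required, 2,857,889 in favor — not approved.
Class III: a majority of 1429119 is 714560; 714,560 required, 714,790 in favor — approved.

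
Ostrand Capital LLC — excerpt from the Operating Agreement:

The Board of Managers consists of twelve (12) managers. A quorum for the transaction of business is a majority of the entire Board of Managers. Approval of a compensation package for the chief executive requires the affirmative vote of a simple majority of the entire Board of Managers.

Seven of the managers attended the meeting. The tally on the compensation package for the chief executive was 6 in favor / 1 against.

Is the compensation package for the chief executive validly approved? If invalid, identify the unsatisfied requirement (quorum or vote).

Quorum: 7 present; quorum is 7. Satisfied.
Vote: the compensation package for the chief executive requires a majority of the entire Board of Managers (12). A majority of 12 is 7, so 7 affirmative votes are needed; 6 voted in favor. Not satisfied.

Invalid — vote requirement not satisfied.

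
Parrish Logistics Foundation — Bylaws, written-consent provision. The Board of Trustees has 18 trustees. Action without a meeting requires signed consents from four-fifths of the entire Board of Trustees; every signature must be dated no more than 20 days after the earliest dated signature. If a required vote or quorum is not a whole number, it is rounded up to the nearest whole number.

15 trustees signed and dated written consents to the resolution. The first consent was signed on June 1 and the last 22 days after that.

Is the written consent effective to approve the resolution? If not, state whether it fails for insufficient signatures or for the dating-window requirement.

Signatures required: four-fifths of 18 — 4/5 of 18 = 14.40, rounded up to 15, so 15 needed; 15 signed. Sufficient.
Dating window: the latest signature is 22 days after the earliest; the limit is 20 days. Outside the window.

Not effective — dating-window requirement not satisfied.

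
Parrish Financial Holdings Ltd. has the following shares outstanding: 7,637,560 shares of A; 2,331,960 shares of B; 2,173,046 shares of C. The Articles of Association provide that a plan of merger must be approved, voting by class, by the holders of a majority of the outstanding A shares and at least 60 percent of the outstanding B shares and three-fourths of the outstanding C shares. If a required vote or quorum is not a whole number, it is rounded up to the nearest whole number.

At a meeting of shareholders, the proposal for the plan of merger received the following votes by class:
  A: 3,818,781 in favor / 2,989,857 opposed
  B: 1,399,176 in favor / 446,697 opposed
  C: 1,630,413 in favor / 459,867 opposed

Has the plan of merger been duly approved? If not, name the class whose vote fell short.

Approved — every class gave the required vote.

A: a majority of 7637560 is 3818781; 3,818,781 required, 3,818,781 in favor — approved.
B: 3/5 of 2331960 = 1399176; 1,399,176 required, 1,399,176 in favor — approved.
C: 3/4 of 2173046 = 1629784.50, rounded up to 1629785; 1,629,785 required, 1,630,413 in favor — approved.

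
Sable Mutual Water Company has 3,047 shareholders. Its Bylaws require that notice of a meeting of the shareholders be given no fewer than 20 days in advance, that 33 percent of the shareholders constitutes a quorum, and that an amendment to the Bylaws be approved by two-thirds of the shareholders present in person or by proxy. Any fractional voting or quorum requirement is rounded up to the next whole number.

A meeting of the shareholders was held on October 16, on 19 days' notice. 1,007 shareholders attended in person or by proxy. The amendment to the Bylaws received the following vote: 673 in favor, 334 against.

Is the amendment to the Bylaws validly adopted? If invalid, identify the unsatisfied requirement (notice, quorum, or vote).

Invalid — notice requirement not satisfied.

Notice: 19 days given; 20 required. Not satisfied.
Quorum: 33% of 3,047 = 1,005.51, rounded up to 1,006; 1,007 present. Satisfied.
Vote: requires two-thirds of those present (1,007); 2/3 of 1007 = 671.33, rounded up to 672, so 672 needed; 673 in favor. Satisfied.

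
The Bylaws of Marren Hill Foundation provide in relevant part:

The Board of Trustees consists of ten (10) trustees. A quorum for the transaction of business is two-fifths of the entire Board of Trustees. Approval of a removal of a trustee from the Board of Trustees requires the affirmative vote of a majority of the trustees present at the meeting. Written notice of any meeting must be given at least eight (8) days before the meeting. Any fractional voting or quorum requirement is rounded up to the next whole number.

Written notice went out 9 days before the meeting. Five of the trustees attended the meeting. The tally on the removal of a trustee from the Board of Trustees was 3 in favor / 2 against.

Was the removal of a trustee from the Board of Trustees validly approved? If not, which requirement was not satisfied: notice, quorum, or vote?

Valid — all requirements satisfied.

Notice: 9 days given; 8 required (9 ≥ 8). Satisfied.
Quorum: 5 present; quorum is 4. Satisfied.
Vote: the removal of a trustee from the Board of Trustees requires a majority of the trustees present (5). A majority of 5 is 3, so 3 affirmative votes are needed; 3 voted in favor. Satisfied.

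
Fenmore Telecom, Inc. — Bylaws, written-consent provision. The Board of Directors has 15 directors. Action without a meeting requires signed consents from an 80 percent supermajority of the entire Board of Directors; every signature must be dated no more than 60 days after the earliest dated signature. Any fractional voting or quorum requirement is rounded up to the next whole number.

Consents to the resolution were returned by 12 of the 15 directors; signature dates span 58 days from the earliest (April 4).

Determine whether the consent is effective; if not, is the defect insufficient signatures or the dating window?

Effective — both the signature and dating-window requirements are satisfied.

Signatures required: an 80 percent supermajority of 15 — 4/5 of 15 = 12, so 12 needed; 12 signed. Sufficient.
Dating window: the latest signature is 58 days after the earliest; the limit is 60 days. Within the window.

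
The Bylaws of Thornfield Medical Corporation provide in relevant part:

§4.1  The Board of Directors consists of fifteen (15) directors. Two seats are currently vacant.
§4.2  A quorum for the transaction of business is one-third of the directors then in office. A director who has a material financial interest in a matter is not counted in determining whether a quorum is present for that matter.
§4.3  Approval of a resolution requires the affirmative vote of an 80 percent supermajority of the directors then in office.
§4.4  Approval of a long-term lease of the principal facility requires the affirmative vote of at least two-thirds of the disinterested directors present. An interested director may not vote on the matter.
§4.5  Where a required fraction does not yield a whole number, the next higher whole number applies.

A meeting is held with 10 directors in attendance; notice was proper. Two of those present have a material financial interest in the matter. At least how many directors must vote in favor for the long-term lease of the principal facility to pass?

The long-term lease of the principal facility requires two-thirds of the disinterested directors present (10 − 2 = 8).
2/3 of 8 = 5.33, rounded up to 6.

6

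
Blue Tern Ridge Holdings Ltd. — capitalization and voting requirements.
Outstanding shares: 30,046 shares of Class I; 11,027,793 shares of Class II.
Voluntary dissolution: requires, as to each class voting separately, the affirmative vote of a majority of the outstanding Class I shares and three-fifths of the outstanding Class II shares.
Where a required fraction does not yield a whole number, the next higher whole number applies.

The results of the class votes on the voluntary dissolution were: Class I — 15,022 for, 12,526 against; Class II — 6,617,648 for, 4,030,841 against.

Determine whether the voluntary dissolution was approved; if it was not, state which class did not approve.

Not approved — the Class I shares did not give the required vote.

Class I: a majority of 30046 is 15024; 15,024 required, 15,022 in favor — not approved.
Class II: 3/5 of 11027793 = 6616675.80, rounded up to 6616676; 6,616,676 required, 6,617,648 in favor — approved.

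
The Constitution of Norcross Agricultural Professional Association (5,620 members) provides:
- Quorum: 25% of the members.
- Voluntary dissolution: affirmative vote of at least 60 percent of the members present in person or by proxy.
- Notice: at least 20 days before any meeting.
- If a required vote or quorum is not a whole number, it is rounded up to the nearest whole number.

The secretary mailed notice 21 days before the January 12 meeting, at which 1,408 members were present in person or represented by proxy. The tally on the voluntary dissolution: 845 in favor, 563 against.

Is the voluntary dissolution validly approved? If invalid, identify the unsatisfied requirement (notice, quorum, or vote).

Notice: 21 days given; 20 required. Satisfied.
Quorum: 25% of 5,620 = 1,405; 1,408 present. Satisfied.
Vote: requires three-fifths of those present (1,408); 3/5 of 1408 = 844.80, rounded up to 845, so 845 needed; 845 in favor. Satisfied.

Valid — all requirements satisfied.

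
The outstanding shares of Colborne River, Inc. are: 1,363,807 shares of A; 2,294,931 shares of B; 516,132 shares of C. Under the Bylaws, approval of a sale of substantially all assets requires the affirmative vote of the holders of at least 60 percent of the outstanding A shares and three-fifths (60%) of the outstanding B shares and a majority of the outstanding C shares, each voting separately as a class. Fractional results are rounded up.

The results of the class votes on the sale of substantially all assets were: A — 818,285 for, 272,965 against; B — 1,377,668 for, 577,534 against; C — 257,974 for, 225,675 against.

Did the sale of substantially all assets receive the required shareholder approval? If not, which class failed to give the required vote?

Not approved — the C shares did not give the required vote.

A: 3/5 of 1363807 = 818284.20, rounded up to 818285; 818,285 required, 818,285 in favor — approved.
B: 3/5 of 2294931 = 1376958.60, rounded up to 1376959; 1,376,959 required, 1,377,668 in favor — approved.
C: a majority of 516132 is 258067; 258,067 required, 257,974 in favor — not approved.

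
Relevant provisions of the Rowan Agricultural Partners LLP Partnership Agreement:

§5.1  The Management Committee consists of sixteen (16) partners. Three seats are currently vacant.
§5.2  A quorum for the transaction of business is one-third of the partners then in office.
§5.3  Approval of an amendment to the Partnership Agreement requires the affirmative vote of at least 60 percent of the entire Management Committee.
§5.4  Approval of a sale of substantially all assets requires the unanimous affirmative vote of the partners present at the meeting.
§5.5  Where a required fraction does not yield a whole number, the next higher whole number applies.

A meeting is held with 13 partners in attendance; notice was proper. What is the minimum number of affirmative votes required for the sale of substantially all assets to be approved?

The sale of substantially all assets requires the unanimous vote of the partners present (13).
Unanimous means all 13.

13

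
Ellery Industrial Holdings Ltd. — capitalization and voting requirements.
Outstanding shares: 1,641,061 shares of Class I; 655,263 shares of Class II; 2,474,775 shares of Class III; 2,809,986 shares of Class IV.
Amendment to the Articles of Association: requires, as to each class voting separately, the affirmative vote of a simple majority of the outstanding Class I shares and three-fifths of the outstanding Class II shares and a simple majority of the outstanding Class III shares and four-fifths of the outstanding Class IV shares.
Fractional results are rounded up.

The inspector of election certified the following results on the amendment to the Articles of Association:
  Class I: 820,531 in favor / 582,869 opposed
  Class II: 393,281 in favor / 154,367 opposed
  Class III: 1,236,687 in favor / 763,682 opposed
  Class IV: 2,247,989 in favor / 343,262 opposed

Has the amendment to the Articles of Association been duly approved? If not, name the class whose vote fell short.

Class I: a majority of 1641061 is 820531; 820,531 required, 820,531 in favor — approved.
Class II: 3/5 of 655263 = 393157.80, rounded up to 393158; 393,158 required, 393,281 in favor — approved.
Class III: a majority of 2474775 is 1237388; 1,237,388 required, 1,236,687 in favor — not approved.
Class IV: 4/5 of 2809986 = 2247988.80, rounded up to 2247989; 2,247,989 required, 2,247,989 in favor — approved.

Not approved — the Class III shares did not give the required vote.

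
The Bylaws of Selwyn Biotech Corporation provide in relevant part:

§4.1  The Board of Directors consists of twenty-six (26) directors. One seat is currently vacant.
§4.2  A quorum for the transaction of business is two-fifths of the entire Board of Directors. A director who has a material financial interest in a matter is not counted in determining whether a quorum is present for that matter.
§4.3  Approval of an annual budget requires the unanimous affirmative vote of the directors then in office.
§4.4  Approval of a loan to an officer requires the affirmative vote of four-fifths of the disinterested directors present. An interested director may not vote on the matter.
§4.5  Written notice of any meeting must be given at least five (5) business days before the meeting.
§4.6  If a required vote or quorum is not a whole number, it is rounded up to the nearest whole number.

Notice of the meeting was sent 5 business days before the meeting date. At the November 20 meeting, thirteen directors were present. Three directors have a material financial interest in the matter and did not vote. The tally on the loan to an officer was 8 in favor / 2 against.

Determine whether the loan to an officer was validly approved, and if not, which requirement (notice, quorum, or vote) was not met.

Notice: 5 business days given; 5 required (5 ≥ 5). Satisfied.
Quorum: 13 present, but the 3 interested directors do not count, leaving 10. Quorum is 11. Not satisfied.
Vote: the loan to an officer requires four-fifths of the disinterested directors present (13 − 3 = 10). 4/5 of 10 = 8, so 8 affirmative votes are needed; 8 voted in favor. Satisfied. (Moot — without a quorum no business can be validly transacted.)

Invalid — quorum requirement not satisfied.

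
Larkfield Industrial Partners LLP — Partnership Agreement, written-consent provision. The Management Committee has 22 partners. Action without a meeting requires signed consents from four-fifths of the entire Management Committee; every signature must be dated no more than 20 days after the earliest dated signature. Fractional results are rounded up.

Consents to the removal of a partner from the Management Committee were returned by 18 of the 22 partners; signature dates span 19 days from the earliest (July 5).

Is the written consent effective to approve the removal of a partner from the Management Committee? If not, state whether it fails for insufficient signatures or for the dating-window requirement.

Effective — both the signature and dating-window requirements are satisfied.

Signatures required: four-fifths of 22 — 4/5 of 22 = 17.60, rounded up to 18, so 18 needed; 18 signed. Sufficient.
Dating window: the latest signature is 19 days after the earliest; the limit is 20 days. Within the window.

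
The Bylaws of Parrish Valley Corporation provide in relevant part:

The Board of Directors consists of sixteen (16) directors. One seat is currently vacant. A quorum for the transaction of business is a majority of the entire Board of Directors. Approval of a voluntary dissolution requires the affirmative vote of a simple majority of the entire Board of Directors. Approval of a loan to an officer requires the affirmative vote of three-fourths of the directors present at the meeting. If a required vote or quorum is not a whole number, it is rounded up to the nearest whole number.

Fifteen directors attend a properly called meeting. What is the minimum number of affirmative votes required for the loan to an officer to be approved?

The loan to an officer requires three-fourths of the directors present (15).
3/4 of 15 = 11.25, rounded up to 12.

12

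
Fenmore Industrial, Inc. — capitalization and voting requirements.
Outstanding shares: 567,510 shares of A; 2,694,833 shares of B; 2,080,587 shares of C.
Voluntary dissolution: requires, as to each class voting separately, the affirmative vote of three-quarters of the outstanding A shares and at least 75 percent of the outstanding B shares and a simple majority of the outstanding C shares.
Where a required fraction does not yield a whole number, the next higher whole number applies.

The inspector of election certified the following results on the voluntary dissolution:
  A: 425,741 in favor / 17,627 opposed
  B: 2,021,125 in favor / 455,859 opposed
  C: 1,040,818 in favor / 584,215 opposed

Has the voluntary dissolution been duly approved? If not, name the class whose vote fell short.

A: 3/4 of 567510 = 425632.50, rounded up to 425633; 425,633 required, 425,741 in favor — approved.
B: 3/4 of 2694833 = 2021124.75, rounded up to 2021125; 2,021,125 required, 2,021,125 in favor — approved.
C: a majority of 2080587 is 1040294; 1,040,294 required, 1,040,818 in favor — approved.

Approved — every class gave the required vote.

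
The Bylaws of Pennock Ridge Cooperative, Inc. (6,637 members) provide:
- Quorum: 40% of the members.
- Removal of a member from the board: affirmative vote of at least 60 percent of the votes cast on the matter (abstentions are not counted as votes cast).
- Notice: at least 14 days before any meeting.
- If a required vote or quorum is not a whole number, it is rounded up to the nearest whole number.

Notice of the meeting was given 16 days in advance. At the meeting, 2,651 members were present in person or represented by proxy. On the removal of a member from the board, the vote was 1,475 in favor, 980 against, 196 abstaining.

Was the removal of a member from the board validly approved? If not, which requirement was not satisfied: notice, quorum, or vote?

Invalid — quorum requirement not satisfied.

Notice: 16 days given; 14 required. Satisfied.
Quorum: 40% of 6,637 = 2,654.80, rounded up to 2,655; 2,651 present. Not satisfied.
Vote: requires three-fifths of the votes cast (2,651 − 196 abstaining = 2,455); 3/5 of 2455 = 1473, so 1,473 needed; 1,475 in favor. Satisfied.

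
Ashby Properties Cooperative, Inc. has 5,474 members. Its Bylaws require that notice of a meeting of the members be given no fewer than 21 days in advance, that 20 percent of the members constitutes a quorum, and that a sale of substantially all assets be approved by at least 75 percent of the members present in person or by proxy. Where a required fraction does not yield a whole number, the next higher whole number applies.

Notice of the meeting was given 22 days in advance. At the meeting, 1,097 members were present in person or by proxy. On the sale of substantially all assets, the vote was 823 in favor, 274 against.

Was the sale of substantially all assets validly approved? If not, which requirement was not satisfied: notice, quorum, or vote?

Valid — all requirements satisfied.

Notice: 22 days given; 21 required. Satisfied.
Quorum: 20% of 5,474 = 1,094.80, rounded up to 1,095; 1,097 present. Satisfied.
Vote: requires three-fourths of those present (1,097); 3/4 of 1097 = 822.75, rounded up to 823, so 823 needed; 823 in favor. Satisfied.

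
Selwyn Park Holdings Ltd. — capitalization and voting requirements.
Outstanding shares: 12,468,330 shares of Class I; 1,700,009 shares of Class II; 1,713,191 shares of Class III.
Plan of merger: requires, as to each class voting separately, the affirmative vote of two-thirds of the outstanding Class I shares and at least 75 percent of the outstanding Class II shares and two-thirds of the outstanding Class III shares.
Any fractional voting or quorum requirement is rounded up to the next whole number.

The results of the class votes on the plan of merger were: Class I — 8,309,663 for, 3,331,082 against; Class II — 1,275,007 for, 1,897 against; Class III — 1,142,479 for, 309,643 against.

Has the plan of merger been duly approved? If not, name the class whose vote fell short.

Class I: 2/3 of 12468330 = 8312220; 8,312,220 required, 8,309,663 in favor — not approved.
Class II: 3/4 of 1700009 = 1275006.75, rounded up to 1275007; 1,275,007 required, 1,275,007 in favor — approved.
Class III: 2/3 of 1713191 = 1142127.33, rounded up to 1142128; 1,142,128 required, 1,142,479 in favor — approved.

Not approved — the Class I shares did not give the required vote.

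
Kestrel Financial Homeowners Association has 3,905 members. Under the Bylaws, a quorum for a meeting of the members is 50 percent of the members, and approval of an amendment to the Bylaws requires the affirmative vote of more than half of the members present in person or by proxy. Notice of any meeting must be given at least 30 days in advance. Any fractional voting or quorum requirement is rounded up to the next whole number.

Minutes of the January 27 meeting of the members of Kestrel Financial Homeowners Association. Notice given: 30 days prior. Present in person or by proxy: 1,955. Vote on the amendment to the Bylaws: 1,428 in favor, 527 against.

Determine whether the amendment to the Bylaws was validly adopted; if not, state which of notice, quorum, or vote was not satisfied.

Notice: 30 days given; 30 required. Satisfied.
Quorum: 50% of 3,905 = 1,952.50, rounded up to 1,953; 1,955 present. Satisfied.
Vote: requires a majority of those present (1,955); a majority of 1955 is 978, so 978 needed; 1,428 in favor. Satisfied.

Valid — all requirements satisfied.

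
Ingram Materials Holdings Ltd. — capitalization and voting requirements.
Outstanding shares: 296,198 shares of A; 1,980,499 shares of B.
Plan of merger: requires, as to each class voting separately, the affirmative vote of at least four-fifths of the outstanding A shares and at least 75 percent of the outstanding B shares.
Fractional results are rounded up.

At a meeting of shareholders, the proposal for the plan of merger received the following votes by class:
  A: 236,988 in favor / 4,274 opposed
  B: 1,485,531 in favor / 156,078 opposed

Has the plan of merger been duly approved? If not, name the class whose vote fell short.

A: 4/5 of 296198 = 236958.40, rounded up to 236959; 236,959 required, 236,988 in favor — approved.
B: 3/4 of 1980499 = 1485374.25, rounded up to 1485375; 1,485,375 required, 1,485,531 in favor — approved.

Approved — every class gave the required vote.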